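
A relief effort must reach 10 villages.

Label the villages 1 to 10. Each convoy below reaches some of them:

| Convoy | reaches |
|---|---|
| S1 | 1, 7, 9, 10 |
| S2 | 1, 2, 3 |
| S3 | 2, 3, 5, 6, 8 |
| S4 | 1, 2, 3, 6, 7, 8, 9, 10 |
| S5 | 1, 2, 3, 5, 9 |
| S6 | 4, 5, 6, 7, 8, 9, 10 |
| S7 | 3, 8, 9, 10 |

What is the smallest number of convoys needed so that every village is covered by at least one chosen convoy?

S2 and S6 together: S2 ∪ S6 = {1, 2, 3, 4, 5, 6, 7, 8, 9, 10} — every village is covered.
No single convoy has all 10 villages (the largest, S4, has 8), so 2 is optimal.

2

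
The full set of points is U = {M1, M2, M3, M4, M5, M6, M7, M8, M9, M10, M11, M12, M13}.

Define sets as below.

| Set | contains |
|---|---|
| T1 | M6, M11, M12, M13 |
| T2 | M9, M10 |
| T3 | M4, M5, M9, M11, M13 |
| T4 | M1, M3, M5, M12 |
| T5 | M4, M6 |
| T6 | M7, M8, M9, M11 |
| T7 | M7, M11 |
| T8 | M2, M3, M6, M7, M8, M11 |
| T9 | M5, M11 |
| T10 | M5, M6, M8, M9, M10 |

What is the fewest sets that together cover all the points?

4

Take {T2, T3, T4, T8}. Their union is {M1, M2, M3, M4, M5, M6, M7, M8, M9, M10, M11, M12, M13}, which is all 13 points.
No 3 of the 10 sets cover everything (all 120 combinations miss at least one point), so 4 is optimal.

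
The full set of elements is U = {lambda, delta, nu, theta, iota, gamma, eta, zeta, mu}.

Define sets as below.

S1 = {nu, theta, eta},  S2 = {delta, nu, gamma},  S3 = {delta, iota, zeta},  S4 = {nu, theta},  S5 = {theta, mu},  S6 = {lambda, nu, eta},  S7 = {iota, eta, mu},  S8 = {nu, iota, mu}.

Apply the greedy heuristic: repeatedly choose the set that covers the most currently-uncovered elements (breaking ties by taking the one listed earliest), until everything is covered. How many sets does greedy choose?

5

Greedy: pick S1 (covers 3 new) → pick S3 (covers 3 new) → pick S2 (covers 1 new) → pick S5 (covers 1 new) → pick S6 (covers 1 new). Total picks: 5.
(The true minimum cover uses only 4 sets, so greedy is not optimal here.)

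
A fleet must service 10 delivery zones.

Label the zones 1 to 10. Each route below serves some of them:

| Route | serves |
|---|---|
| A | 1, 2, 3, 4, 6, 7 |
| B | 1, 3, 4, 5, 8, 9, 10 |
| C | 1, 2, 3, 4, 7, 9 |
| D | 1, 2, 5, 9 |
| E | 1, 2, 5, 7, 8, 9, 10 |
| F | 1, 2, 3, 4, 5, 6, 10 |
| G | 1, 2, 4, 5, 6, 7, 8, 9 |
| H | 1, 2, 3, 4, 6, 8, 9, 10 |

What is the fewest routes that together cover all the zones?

A and B together: A ∪ B = {1, 2, 3, 4, 5, 6, 7, 8, 9, 10} — every zone is covered.
No single route has all 10 zones (the largest, G, has 8), so 2 is optimal.

2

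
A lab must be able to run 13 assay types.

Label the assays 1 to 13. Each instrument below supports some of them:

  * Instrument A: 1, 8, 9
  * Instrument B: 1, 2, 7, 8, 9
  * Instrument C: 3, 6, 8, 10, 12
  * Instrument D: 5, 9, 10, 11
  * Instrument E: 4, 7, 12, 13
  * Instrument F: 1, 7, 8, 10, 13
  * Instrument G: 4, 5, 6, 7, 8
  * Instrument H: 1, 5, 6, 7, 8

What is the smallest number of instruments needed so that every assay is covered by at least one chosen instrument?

4

B and C and D and E together: B ∪ C ∪ D ∪ E = {1, 2, 3, 4, 5, 6, 7, 8, 9, 10, 11, 12, 13} — every assay is covered.
Only D contains 11, so D is forced; the remaining 9 assays need at least 3 more instruments (each remaining instrument adds at most 4) — so at least 4 instruments are needed, and 4 is optimal.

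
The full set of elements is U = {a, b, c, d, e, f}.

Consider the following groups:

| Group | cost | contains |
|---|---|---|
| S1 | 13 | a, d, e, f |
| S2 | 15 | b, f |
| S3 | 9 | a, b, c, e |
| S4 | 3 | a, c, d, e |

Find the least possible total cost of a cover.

S2, S4 together cover every element (S2 ∪ S4 = {a, b, c, d, e, f}); total cost 15 + 3 = 18.
No covering selection has total cost below 18.

18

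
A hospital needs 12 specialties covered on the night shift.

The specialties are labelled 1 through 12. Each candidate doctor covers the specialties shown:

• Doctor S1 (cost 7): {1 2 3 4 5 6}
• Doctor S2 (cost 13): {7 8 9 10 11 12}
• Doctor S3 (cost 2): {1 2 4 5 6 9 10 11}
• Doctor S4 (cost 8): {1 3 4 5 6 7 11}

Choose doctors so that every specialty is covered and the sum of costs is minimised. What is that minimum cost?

20

S1, S2 together cover every specialty (S1 ∪ S2 = {1, 2, 3, 4, 5, 6, 7, 8, 9, 10, 11, 12}); total cost 7 + 13 = 20.
The greedy pick S3, S4, S2 costs 23; no covering selection beats 20.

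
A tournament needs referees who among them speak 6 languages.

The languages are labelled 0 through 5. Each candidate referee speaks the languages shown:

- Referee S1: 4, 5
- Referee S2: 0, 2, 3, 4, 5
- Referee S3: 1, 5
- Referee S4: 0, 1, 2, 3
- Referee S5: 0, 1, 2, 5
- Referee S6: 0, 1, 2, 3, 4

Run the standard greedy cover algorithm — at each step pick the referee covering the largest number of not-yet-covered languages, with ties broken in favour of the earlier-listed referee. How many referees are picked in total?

2

Greedy: pick S2 (covers 5 new) → pick S3 (covers 1 new). Total picks: 2.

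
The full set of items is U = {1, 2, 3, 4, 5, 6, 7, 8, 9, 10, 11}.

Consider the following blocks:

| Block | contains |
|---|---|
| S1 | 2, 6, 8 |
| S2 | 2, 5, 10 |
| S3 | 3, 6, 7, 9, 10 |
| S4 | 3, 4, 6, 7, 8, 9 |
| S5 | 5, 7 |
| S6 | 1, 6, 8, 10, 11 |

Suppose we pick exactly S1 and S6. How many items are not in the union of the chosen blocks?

Union of S1, S6 = {1, 2, 6, 8, 10, 11}.
Not covered: 3, 4, 5, 7, 9 — 5 items.

5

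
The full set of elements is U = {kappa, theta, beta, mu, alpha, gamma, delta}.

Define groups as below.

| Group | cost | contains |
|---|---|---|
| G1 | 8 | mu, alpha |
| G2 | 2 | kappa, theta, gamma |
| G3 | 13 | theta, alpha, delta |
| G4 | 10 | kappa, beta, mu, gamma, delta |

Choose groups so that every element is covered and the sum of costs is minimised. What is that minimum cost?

G1, G2, G4 together cover every element (G1 ∪ G2 ∪ G4 = {kappa, theta, beta, mu, alpha, gamma, delta}); total cost 8 + 2 + 10 = 20.
No covering selection has total cost below 20.

20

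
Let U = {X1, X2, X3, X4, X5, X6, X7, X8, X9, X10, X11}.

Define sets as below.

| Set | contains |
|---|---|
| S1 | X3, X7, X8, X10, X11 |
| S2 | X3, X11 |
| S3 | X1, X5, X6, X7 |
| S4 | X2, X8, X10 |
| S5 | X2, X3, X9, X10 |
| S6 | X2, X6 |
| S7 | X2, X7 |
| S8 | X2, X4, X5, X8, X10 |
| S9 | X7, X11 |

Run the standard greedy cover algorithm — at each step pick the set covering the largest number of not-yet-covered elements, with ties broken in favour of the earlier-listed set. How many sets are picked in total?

Greedy: pick S1 (covers 5 new) → pick S3 (covers 3 new) → pick S5 (covers 2 new) → pick S8 (covers 1 new). Total picks: 4.

4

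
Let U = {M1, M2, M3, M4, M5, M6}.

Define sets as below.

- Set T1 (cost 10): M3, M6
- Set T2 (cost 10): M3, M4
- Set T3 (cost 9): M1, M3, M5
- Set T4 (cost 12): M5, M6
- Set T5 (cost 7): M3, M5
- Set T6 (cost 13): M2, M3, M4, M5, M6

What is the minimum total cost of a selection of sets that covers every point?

22

T3, T6 together cover every point (T3 ∪ T6 = {M1, M2, M3, M4, M5, M6}); total cost 9 + 13 = 22.
No covering selection has total cost below 22.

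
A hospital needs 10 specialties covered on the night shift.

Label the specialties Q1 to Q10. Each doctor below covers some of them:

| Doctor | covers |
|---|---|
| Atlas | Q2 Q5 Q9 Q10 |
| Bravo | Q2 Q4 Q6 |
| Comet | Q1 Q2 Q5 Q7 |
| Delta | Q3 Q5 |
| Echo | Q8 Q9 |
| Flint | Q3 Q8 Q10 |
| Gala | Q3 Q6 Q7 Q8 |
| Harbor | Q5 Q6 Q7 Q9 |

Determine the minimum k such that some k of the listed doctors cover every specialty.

4

Bravo and Comet and Flint and Harbor together: Bravo ∪ Comet ∪ Flint ∪ Harbor = {Q1, Q2, Q3, Q4, Q5, Q6, Q7, Q8, Q9, Q10} — every specialty is covered.
Only Bravo contains Q4, so Bravo is forced; the remaining 7 specialties need at least 3 more doctors (each remaining doctor adds at most 3) — so at least 4 doctors are needed, and 4 is optimal.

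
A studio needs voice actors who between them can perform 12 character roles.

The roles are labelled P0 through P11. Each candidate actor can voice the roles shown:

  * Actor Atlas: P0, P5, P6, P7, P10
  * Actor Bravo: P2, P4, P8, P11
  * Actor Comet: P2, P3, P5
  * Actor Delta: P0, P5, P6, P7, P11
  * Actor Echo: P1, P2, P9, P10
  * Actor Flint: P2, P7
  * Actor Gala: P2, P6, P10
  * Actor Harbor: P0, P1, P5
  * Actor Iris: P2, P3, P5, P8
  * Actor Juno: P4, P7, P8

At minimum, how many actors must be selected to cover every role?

Take {Bravo, Comet, Delta, Echo}. Their union is {P0, P1, P2, P3, P4, P5, P6, P7, P8, P9, P10, P11}, which is all 12 roles.
No 3 of the 10 actors cover everything (all 120 combinations miss at least one role), so 4 is optimal.

4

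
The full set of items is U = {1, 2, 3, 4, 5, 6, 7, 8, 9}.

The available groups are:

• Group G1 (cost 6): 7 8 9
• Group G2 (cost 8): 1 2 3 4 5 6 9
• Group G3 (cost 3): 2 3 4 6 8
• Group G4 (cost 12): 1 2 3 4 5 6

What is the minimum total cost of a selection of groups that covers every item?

14

G1, G2 together cover every item (G1 ∪ G2 = {1, 2, 3, 4, 5, 6, 7, 8, 9}); total cost 6 + 8 = 14.
The greedy pick G3, G2, G1 costs 17; no covering selection beats 14.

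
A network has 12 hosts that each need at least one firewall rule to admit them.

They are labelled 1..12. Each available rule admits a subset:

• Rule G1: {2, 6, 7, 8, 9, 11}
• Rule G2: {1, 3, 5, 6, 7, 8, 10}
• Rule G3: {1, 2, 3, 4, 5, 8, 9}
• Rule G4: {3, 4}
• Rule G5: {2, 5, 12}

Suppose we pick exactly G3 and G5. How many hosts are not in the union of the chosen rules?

4

Union of G3, G5 = {1, 2, 3, 4, 5, 8, 9, 12}.
Not covered: 6, 7, 10, 11 — 4 hosts.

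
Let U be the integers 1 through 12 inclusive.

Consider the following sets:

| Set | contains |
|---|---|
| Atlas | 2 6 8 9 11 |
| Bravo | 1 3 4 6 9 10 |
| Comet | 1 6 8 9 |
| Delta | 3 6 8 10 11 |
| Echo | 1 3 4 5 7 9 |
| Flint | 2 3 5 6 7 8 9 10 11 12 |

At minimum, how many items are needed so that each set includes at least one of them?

2

The 2 items {3, 6} hit every set.
No single item lies in every set, so at least 2 are needed and 2 is optimal.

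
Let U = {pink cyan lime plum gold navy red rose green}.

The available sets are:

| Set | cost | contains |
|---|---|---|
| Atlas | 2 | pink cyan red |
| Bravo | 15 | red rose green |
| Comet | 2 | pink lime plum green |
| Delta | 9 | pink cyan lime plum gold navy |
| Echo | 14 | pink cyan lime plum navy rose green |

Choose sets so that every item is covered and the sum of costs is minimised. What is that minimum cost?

Bravo, Delta together cover every item (Bravo ∪ Delta = {pink, cyan, lime, plum, gold, navy, red, rose, green}); total cost 15 + 9 = 24.
The greedy pick Comet, Atlas, Delta, Echo costs 27; no covering selection beats 24.

24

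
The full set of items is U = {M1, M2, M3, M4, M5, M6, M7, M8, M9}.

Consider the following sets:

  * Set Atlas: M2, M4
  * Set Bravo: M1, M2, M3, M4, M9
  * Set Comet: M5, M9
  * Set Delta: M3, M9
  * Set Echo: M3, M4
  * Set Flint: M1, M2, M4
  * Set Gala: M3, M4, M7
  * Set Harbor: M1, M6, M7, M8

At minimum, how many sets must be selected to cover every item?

Take {Bravo, Comet, Harbor}. Their union is {M1, M2, M3, M4, M5, M6, M7, M8, M9}, which is all 9 items.
Only Comet contains M5, so Comet is forced; the remaining 7 items need at least 2 more sets (each remaining set adds at most 4) — so at least 3 sets are needed, and 3 is optimal.

3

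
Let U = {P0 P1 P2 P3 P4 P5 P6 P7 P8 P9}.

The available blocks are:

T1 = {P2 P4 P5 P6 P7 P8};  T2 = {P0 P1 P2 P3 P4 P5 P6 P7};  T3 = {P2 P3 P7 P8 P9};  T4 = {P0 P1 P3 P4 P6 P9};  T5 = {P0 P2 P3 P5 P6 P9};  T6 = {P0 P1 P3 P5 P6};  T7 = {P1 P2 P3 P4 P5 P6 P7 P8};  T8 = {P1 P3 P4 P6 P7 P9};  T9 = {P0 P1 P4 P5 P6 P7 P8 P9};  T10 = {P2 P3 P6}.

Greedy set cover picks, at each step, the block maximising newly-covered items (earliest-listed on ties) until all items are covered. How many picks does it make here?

2

Greedy: pick T2 (covers 8 new) → pick T3 (covers 2 new). Total picks: 2.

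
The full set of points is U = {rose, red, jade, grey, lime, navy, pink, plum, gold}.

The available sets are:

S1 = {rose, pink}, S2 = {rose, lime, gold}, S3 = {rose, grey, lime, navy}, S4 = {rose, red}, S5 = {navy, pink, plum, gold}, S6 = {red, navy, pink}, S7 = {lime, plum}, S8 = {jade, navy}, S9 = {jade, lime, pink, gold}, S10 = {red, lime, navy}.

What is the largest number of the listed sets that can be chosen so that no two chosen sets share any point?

3

S4, S7, S8 are pairwise disjoint (S4={rose,red}; S7={lime,plum}; S8={jade,navy}).
Every remaining set overlaps one of these, and no 4 of the listed sets are pairwise disjoint, so 3 is the maximum.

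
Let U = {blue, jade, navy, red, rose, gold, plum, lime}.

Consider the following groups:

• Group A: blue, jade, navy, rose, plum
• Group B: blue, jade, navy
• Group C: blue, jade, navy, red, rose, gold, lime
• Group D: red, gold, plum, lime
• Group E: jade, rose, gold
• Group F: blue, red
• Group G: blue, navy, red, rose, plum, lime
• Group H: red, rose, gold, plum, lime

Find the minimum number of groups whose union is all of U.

2

C and H cover everything between them: the union {blue, jade, navy, red, rose, gold, plum, lime} is all of U.
No single group has all 8 points (the largest, C, has 7), so 2 is optimal.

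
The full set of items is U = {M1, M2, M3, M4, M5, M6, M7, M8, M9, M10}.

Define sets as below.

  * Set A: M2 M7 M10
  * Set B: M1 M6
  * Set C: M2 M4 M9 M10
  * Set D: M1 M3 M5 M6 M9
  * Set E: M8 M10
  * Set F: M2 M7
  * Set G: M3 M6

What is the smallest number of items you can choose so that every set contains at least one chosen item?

3

The 3 items {M2, M6, M8} hit every set.
The sets D, E, F are pairwise disjoint, so any hitting set needs a separate item for each — at least 3. Hence 3 is optimal.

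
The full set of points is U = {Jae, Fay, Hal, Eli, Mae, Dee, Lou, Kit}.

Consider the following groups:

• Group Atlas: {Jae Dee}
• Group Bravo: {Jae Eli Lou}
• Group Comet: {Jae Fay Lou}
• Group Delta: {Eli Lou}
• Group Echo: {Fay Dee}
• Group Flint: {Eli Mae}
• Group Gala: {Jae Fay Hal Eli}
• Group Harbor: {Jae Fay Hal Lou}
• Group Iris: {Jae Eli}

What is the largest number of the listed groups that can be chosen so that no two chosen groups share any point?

2

Bravo, Echo are pairwise disjoint (Bravo={Jae,Eli,Lou}; Echo={Fay,Dee}).
Every remaining group overlaps one of these, and no 3 of the listed groups are pairwise disjoint, so 2 is the maximum.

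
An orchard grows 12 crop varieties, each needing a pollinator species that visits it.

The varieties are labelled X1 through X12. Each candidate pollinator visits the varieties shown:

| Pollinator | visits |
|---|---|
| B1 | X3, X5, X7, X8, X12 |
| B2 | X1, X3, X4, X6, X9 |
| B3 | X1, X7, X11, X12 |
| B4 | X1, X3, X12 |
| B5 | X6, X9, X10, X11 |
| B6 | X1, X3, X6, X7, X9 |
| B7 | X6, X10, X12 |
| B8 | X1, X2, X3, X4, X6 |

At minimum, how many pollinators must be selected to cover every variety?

B1 and B5 and B8 together: B1 ∪ B5 ∪ B8 = {X1, X2, X3, X4, X5, X6, X7, X8, X9, X10, X11, X12} — every variety is covered.
Each pollinator has at most 5 varieties, and 2·5 = 10 < 12 — so at least 3 pollinators are needed, and 3 is optimal.

3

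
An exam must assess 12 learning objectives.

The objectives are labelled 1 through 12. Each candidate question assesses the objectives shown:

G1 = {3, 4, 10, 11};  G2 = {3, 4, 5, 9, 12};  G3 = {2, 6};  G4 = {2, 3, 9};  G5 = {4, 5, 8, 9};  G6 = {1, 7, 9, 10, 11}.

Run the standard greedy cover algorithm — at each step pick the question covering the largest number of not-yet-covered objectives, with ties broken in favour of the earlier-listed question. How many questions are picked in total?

Greedy: pick G2 (covers 5 new) → pick G6 (covers 4 new) → pick G3 (covers 2 new) → pick G5 (covers 1 new). Total picks: 4.

4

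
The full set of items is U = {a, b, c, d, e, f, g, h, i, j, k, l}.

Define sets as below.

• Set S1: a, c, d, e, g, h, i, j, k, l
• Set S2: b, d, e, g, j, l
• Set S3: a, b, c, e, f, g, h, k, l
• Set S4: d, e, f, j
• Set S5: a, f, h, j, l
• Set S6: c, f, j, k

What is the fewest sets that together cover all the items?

2

S1 and S3 together: S1 ∪ S3 = {a, b, c, d, e, f, g, h, i, j, k, l} — every item is covered.
No single set has all 12 items (the largest, S1, has 10), so 2 is optimal.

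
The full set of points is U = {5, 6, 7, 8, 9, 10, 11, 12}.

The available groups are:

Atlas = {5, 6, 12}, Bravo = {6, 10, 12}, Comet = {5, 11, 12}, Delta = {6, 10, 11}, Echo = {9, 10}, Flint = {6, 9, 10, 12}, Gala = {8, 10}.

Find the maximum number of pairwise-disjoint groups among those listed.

2

Atlas, Gala are pairwise disjoint (Atlas={5,6,12}; Gala={8,10}).
Every remaining group overlaps one of these, and no 3 of the listed groups are pairwise disjoint, so 2 is the maximum.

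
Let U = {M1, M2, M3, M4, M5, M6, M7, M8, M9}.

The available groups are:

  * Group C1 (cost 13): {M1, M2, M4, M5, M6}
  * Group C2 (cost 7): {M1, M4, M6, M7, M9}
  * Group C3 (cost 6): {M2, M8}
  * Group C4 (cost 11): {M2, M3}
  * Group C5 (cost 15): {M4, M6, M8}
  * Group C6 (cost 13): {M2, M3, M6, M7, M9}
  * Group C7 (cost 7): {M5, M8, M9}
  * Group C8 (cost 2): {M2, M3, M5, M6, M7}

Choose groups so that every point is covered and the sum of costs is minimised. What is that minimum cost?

15

C2, C3, C8 together cover every point (C2 ∪ C3 ∪ C8 = {M1, M2, M3, M4, M5, M6, M7, M8, M9}); total cost 7 + 6 + 2 = 15.
No covering selection has total cost below 15.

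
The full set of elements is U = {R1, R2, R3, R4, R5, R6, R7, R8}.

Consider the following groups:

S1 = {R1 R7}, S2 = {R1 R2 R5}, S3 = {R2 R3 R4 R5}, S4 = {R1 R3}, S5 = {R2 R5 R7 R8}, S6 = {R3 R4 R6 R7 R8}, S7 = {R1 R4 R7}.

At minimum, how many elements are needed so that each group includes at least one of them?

Take H = {R1, R5, R6}. Each listed group contains at least one of these, so H is a hitting set of size 3.
No choice of 2 elements meets every group, so 3 is the minimum.

3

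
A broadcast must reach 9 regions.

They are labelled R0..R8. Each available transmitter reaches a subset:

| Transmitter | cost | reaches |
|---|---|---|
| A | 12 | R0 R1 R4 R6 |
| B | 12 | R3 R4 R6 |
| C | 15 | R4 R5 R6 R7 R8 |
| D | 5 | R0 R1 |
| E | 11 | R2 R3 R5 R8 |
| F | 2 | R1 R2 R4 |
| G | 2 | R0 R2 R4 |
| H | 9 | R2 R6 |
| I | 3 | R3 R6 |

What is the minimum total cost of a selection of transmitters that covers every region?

C, F, G, I together cover every region (C ∪ F ∪ G ∪ I = {R0, R1, R2, R3, R4, R5, R6, R7, R8}); total cost 15 + 2 + 2 + 3 = 22.
No covering selection has total cost below 22.

22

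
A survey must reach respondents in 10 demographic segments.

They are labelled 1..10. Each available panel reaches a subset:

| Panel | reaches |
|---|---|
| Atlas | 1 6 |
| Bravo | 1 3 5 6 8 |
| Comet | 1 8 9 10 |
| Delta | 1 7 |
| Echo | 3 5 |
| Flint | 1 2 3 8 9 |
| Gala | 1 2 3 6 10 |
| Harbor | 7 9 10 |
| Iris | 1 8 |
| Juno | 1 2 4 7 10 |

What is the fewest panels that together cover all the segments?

3

Take {Bravo, Flint, Juno}. Their union is {1, 2, 3, 4, 5, 6, 7, 8, 9, 10}, which is all 10 segments.
Only Juno contains 4, so Juno is forced; the remaining 5 segments need at least 2 more panels (each remaining panel adds at most 4) — so at least 3 panels are needed, and 3 is optimal.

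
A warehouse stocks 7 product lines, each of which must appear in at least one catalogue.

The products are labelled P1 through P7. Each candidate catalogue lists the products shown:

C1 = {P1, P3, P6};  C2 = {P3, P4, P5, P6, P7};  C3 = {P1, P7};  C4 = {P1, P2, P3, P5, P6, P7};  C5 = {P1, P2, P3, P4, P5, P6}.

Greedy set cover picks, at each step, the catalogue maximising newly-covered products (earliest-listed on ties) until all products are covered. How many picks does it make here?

2

Greedy: pick C4 (covers 6 new) → pick C2 (covers 1 new). Total picks: 2.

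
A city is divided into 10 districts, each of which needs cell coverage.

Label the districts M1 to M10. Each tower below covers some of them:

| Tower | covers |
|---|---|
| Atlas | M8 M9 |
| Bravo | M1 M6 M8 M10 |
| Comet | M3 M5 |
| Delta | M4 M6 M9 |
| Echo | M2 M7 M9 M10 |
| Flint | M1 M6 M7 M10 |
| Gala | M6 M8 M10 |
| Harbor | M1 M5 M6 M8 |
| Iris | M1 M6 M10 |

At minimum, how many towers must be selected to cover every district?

4

Take {Bravo, Comet, Delta, Echo}. Their union is {M1, M2, M3, M4, M5, M6, M7, M8, M9, M10}, which is all 10 districts.
Only Delta contains M4, so Delta is forced; the remaining 7 districts need at least 3 more towers (each remaining tower adds at most 3) — so at least 4 towers are needed, and 4 is optimal.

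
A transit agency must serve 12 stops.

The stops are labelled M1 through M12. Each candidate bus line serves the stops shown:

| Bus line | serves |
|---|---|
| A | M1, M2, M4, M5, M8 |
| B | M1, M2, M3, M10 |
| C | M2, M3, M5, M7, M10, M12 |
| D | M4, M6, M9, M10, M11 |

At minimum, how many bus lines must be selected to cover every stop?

3

Take {A, C, D}. Their union is {M1, M2, M3, M4, M5, M6, M7, M8, M9, M10, M11, M12}, which is all 12 stops.
Only D contains M6, so D is forced; the remaining 7 stops need at least 2 more bus lines (each remaining bus line adds at most 5) — so at least 3 bus lines are needed, and 3 is optimal.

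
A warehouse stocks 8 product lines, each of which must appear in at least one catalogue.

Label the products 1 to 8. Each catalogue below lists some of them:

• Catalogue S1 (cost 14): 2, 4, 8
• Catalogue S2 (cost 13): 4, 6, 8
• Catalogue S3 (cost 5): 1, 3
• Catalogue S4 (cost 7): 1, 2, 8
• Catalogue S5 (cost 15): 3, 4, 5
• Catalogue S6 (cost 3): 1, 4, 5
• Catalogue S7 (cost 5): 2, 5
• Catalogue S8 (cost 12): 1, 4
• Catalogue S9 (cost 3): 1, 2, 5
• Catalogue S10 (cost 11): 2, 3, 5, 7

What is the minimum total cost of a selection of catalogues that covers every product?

27

S2, S6, S10 together cover every product (S2 ∪ S6 ∪ S10 = {1, 2, 3, 4, 5, 6, 7, 8}); total cost 13 + 3 + 11 = 27.
The greedy pick S6, S9, S3, S2, S10 costs 35; no covering selection beats 27.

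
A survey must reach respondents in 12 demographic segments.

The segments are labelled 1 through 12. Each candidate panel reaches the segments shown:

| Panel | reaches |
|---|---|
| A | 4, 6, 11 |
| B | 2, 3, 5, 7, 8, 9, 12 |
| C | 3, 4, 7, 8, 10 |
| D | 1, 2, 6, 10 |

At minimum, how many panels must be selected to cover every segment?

3

Take {A, B, D}. Their union is {1, 2, 3, 4, 5, 6, 7, 8, 9, 10, 11, 12}, which is all 12 segments.
Only D contains 1, so D is forced; the remaining 8 segments need at least 2 more panels (each remaining panel adds at most 6) — so at least 3 panels are needed, and 3 is optimal.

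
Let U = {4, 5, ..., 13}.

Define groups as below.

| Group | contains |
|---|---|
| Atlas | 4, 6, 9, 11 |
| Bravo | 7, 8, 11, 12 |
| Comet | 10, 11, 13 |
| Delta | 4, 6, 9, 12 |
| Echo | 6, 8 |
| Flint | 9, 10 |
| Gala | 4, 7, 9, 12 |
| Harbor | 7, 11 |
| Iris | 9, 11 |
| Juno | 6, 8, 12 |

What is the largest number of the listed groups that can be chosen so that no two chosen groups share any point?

Flint, Harbor, Juno are pairwise disjoint (Flint={9,10}; Harbor={7,11}; Juno={6,8,12}).
Every remaining group overlaps one of these, and no 4 of the listed groups are pairwise disjoint, so 3 is the maximum.

3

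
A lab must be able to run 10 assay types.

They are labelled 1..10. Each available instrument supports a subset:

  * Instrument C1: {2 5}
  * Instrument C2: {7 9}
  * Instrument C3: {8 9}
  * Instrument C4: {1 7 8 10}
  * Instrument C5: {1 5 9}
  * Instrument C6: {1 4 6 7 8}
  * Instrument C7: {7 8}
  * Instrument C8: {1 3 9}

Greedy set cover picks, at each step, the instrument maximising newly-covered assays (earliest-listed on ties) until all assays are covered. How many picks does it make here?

Greedy: pick C6 (covers 5 new) → pick C1 (covers 2 new) → pick C8 (covers 2 new) → pick C4 (covers 1 new). Total picks: 4.

4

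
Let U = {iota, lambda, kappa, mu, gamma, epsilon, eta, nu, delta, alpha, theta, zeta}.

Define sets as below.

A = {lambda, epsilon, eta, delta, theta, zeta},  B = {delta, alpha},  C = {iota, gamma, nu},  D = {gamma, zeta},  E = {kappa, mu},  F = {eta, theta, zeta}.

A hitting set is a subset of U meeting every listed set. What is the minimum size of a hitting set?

Take H = {kappa, nu, delta, zeta}. Each listed set contains at least one of these, so H is a hitting set of size 4.
The sets B, C, E, F are pairwise disjoint, so any hitting set needs a separate item for each — at least 4. Hence 4 is optimal.

4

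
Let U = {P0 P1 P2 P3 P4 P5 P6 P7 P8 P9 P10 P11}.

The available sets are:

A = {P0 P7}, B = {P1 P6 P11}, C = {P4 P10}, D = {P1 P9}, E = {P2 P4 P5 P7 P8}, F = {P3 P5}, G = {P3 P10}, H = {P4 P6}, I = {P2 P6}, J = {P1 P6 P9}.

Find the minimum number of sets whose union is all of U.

A, B, E, G, and J cover everything between them: the union {P0, P1, P2, P3, P4, P5, P6, P7, P8, P9, P10, P11} is all of U.
No 4 of the 10 sets cover everything (all 210 combinations miss at least one element), so 5 is optimal.

5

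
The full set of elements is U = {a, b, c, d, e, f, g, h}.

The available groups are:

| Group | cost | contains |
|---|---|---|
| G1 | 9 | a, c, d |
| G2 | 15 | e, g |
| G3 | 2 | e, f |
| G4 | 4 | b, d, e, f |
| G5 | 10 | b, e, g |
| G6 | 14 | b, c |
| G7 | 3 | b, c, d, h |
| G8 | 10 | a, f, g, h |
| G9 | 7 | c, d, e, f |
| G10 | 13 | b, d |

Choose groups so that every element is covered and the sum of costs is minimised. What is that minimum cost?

G3, G7, G8 together cover every element (G3 ∪ G7 ∪ G8 = {a, b, c, d, e, f, g, h}); total cost 2 + 3 + 10 = 15.
No covering selection has total cost below 15.

15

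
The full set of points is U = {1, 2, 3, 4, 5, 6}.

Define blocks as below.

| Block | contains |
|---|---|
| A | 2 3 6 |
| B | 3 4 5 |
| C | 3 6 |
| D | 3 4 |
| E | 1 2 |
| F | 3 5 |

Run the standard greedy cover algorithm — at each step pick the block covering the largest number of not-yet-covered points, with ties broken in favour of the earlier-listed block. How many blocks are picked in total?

3

Greedy: pick A (covers 3 new) → pick B (covers 2 new) → pick E (covers 1 new). Total picks: 3.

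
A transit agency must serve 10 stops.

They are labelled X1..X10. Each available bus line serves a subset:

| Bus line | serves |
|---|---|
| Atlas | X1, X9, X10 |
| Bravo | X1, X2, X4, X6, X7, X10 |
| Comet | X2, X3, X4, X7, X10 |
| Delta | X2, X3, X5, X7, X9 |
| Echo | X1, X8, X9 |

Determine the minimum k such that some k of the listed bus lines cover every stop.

3

Take {Bravo, Delta, Echo}. Their union is {X1, X2, X3, X4, X5, X6, X7, X8, X9, X10}, which is all 10 stops.
Only Delta contains X5, so Delta is forced; the remaining 5 stops need at least 2 more bus lines (each remaining bus line adds at most 4) — so at least 3 bus lines are needed, and 3 is optimal.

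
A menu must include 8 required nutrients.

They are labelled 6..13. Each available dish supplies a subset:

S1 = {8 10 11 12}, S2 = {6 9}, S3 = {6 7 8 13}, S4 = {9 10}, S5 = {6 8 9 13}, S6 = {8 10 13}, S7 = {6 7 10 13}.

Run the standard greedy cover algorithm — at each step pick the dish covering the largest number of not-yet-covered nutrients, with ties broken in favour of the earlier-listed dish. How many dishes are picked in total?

Greedy: pick S1 (covers 4 new) → pick S3 (covers 3 new) → pick S2 (covers 1 new). Total picks: 3.

3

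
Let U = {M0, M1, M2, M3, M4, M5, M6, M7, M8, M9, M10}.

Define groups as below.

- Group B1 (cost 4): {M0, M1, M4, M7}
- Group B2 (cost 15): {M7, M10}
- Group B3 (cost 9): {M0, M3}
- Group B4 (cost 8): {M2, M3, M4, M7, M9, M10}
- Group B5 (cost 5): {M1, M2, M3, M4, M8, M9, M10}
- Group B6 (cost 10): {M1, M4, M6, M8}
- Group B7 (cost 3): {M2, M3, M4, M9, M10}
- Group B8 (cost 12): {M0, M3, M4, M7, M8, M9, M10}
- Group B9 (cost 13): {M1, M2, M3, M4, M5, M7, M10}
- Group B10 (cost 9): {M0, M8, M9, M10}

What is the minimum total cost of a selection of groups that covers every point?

B1, B6, B7, B9 together cover every point (B1 ∪ B6 ∪ B7 ∪ B9 = {M0, M1, M2, M3, M4, M5, M6, M7, M8, M9, M10}); total cost 4 + 10 + 3 + 13 = 30.
The greedy pick B7, B1, B5, B6, B9 costs 35; no covering selection beats 30.

30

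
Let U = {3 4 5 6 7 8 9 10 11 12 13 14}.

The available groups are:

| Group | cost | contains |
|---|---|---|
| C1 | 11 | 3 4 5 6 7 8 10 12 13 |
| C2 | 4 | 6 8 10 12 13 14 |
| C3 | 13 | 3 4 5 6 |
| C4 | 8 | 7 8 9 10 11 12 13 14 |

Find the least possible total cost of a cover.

C1, C4 together cover every item (C1 ∪ C4 = {3, 4, 5, 6, 7, 8, 9, 10, 11, 12, 13, 14}); total cost 11 + 8 = 19.
The greedy pick C2, C4, C1 costs 23; no covering selection beats 19.

19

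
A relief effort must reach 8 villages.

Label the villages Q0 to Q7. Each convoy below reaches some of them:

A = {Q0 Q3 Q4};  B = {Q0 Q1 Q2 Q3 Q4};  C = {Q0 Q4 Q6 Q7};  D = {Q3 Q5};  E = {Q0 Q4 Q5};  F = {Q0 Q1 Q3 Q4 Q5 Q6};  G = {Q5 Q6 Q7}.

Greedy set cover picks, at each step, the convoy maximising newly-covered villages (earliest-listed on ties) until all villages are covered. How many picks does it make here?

3

Greedy: pick F (covers 6 new) → pick B (covers 1 new) → pick C (covers 1 new). Total picks: 3.
(The true minimum cover uses only 2 convoys, so greedy is not optimal here.)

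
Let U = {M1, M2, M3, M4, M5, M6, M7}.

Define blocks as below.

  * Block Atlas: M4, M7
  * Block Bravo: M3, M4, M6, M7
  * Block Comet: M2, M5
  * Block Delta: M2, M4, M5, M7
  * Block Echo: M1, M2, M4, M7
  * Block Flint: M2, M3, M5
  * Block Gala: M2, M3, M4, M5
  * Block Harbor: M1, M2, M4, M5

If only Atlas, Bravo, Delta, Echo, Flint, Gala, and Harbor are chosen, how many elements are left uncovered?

0

Union of Atlas, Bravo, Delta, Echo, Flint, Gala, Harbor = {M1, M2, M3, M4, M5, M6, M7} — that's every element, so 0 are uncovered.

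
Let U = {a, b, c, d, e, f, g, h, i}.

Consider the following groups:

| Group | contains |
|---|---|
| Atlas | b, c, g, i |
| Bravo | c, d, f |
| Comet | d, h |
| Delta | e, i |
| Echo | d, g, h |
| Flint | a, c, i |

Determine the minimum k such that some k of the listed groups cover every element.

Take {Atlas, Bravo, Comet, Delta, Flint}. Their union is {a, b, c, d, e, f, g, h, i}, which is all 9 elements.
No 4 of the 6 groups cover everything (all 15 combinations miss at least one element), so 5 is optimal.

5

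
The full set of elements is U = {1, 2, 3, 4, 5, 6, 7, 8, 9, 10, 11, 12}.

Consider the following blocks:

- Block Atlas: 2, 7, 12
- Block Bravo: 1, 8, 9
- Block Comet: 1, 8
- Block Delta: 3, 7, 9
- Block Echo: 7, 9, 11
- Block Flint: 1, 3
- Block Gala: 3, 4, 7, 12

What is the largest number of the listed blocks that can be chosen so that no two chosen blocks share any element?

Bravo, Gala are pairwise disjoint (Bravo={1,8,9}; Gala={3,4,7,12}).
Every remaining block overlaps one of these, and no 3 of the listed blocks are pairwise disjoint, so 2 is the maximum.

2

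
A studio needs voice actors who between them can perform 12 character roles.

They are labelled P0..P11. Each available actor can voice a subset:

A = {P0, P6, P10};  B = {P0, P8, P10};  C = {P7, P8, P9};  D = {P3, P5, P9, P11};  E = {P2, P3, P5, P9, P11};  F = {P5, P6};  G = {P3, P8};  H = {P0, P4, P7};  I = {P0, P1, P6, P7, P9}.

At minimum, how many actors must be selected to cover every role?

B and E and H and I together: B ∪ E ∪ H ∪ I = {P0, P1, P2, P3, P4, P5, P6, P7, P8, P9, P10, P11} — every role is covered.
No 3 of the 9 actors cover everything (all 84 combinations miss at least one role), so 4 is optimal.

4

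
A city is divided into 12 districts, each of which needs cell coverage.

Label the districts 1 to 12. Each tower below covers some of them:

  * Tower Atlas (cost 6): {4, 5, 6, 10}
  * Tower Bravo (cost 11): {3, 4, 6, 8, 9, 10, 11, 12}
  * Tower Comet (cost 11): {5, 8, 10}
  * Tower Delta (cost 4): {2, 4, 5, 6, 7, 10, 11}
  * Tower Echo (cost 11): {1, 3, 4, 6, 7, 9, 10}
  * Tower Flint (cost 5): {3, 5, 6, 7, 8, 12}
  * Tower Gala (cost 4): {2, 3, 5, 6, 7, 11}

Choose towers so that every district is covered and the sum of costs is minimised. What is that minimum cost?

Delta, Echo, Flint together cover every district (Delta ∪ Echo ∪ Flint = {1, 2, 3, 4, 5, 6, 7, 8, 9, 10, 11, 12}); total cost 4 + 11 + 5 = 20.
No covering selection has total cost below 20.

20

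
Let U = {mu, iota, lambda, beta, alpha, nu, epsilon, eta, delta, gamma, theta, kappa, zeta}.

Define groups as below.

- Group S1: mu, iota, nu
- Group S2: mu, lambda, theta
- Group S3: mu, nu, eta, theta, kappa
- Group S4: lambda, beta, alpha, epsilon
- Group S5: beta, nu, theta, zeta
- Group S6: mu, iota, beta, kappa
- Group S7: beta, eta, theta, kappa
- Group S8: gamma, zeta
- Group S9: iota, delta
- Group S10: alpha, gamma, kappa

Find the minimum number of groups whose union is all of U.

Take {S3, S4, S8, S9}. Their union is {mu, iota, lambda, beta, alpha, nu, epsilon, eta, delta, gamma, theta, kappa, zeta}, which is all 13 items.
Only S9 contains delta, so S9 is forced; the remaining 11 items need at least 3 more groups (each remaining group adds at most 5) — so at least 4 groups are needed, and 4 is optimal.

4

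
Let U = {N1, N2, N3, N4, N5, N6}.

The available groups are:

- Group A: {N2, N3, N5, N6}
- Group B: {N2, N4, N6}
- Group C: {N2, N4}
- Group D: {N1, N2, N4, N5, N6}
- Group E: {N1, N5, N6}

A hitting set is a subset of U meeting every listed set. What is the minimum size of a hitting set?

The 2 items {N1, N2} hit every group.
The groups C, E are pairwise disjoint, so any hitting set needs a separate item for each — at least 2. Hence 2 is optimal.

2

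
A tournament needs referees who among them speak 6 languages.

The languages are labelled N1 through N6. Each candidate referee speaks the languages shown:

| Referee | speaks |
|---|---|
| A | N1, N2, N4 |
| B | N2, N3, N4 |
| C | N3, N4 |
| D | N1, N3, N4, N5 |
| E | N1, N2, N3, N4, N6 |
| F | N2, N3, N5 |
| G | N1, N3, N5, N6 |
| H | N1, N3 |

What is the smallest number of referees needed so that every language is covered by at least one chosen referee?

2

Take {D, E}. Their union is {N1, N2, N3, N4, N5, N6}, which is all 6 languages.
No single referee has all 6 languages (the largest, E, has 5), so 2 is optimal.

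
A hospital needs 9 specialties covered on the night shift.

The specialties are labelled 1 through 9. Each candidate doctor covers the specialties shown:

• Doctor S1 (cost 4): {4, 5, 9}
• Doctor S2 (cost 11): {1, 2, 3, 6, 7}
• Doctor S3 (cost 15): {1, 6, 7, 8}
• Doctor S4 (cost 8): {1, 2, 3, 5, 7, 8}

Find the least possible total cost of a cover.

S1, S2, S4 together cover every specialty (S1 ∪ S2 ∪ S4 = {1, 2, 3, 4, 5, 6, 7, 8, 9}); total cost 4 + 11 + 8 = 23.
No covering selection has total cost below 23.

23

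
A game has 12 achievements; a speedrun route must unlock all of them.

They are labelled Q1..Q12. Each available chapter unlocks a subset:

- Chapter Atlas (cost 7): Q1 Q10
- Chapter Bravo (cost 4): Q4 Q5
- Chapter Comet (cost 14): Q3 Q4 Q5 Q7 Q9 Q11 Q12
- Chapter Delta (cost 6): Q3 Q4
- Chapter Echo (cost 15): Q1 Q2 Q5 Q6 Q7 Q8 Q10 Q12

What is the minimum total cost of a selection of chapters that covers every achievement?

29

Comet, Echo together cover every achievement (Comet ∪ Echo = {Q1, Q2, Q3, Q4, Q5, Q6, Q7, Q8, Q9, Q10, Q11, Q12}); total cost 14 + 15 = 29.
The greedy pick Echo, Delta, Comet costs 35; no covering selection beats 29.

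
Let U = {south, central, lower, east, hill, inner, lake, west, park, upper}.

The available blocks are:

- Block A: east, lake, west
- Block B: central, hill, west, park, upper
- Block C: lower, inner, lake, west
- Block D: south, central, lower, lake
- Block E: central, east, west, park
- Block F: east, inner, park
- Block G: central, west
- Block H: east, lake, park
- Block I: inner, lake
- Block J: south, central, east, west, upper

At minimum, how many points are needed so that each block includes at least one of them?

Take T = {central, east, inner}. Each listed block contains at least one of these, so T is a hitting set of size 3.
No choice of 2 points meets every block, so 3 is the minimum.

3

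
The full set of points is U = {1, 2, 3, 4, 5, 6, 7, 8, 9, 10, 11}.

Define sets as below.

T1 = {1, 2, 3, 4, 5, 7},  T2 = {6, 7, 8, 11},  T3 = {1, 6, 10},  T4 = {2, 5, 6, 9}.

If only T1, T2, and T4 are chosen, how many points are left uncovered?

Union of T1, T2, T4 = {1, 2, 3, 4, 5, 6, 7, 8, 9, 11}.
Not covered: 10 — 1 point.

1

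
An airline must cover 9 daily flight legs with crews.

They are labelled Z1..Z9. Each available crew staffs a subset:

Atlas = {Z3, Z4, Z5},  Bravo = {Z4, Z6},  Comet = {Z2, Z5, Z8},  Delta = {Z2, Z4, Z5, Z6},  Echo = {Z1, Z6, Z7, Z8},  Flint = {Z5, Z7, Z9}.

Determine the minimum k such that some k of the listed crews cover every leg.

Atlas and Delta and Echo and Flint together: Atlas ∪ Delta ∪ Echo ∪ Flint = {Z1, Z2, Z3, Z4, Z5, Z6, Z7, Z8, Z9} — every leg is covered.
No 3 of the 6 crews cover everything (all 20 combinations miss at least one leg), so 4 is optimal.

4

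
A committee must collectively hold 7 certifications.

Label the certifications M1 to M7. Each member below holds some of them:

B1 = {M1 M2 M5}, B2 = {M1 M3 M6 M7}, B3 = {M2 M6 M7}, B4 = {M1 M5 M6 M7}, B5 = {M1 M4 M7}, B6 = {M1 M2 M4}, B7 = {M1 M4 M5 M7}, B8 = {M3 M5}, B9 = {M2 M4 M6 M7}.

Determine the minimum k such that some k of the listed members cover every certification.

Take {B1, B2, B6}. Their union is {M1, M2, M3, M4, M5, M6, M7}, which is all 7 certifications.
No 2 of the 9 members cover everything (all 36 combinations miss at least one certification), so 3 is optimal.

3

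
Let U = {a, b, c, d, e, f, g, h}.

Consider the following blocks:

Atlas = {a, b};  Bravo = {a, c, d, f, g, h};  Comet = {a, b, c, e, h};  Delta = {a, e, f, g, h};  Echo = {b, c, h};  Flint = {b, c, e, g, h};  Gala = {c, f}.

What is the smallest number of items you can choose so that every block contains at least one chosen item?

T = {b, f} meets every block (each contains at least one member of T), and |T| = 2.
The blocks Atlas, Gala are pairwise disjoint, so any hitting set needs a separate item for each — at least 2. Hence 2 is optimal.

2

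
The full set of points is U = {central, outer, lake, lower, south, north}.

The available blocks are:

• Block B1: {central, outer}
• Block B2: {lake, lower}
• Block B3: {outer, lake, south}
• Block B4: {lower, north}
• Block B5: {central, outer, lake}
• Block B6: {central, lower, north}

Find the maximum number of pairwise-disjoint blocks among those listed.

B1, B2 are pairwise disjoint (B1={central,outer}; B2={lake,lower}).
Every remaining block overlaps one of these, and no 3 of the listed blocks are pairwise disjoint, so 2 is the maximum.

2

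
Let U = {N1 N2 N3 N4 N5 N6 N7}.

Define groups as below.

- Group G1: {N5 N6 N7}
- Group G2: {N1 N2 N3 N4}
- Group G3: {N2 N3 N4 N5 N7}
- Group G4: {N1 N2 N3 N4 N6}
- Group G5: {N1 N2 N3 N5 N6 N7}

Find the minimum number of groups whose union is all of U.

2

Take {G3, G5}. Their union is {N1, N2, N3, N4, N5, N6, N7}, which is all 7 items.
No single group has all 7 items (the largest, G5, has 6), so 2 is optimal.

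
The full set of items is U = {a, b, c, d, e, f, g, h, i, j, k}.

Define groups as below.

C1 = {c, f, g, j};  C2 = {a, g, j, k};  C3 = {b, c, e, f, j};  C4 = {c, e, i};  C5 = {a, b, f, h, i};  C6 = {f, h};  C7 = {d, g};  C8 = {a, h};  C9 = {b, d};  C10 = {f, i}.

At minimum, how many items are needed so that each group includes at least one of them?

4

T = {d, h, i, j} meets every group (each contains at least one member of T), and |T| = 4.
The groups C2, C4, C6, C9 are pairwise disjoint, so any hitting set needs a separate item for each — at least 4. Hence 4 is optimal.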